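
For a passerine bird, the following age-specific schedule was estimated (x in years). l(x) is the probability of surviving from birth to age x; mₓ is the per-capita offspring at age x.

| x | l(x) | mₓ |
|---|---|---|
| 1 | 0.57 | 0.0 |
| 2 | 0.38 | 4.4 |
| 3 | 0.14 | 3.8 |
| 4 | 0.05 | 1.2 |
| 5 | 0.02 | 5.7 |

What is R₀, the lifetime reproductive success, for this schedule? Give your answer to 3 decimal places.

R₀ = Σ l(x) mₓ:
  age 1: 0.57 × 0.0 = 0.0000
  age 2: 0.38 × 4.4 = 1.6720
  age 3: 0.14 × 3.8 = 0.5320
  age 4: 0.05 × 1.2 = 0.0600
  age 5: 0.02 × 5.7 = 0.1140
R₀ = 0.0000 + 1.6720 + 0.5320 + 0.0600 + 0.1140 = 2.3780

2.378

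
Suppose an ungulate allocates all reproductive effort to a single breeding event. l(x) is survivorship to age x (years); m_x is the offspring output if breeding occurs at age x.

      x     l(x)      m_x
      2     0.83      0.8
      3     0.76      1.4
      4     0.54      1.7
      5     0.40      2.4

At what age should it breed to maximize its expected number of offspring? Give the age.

Expected offspring if breeding at age x = l(x) × m_x:
  age 2: 0.83 × 0.8 = 0.664
  age 3: 0.76 × 1.4 = 1.064
  age 4: 0.54 × 1.7 = 0.918
  age 5: 0.40 × 2.4 = 0.960
Maximum at age 3 (1.064).

3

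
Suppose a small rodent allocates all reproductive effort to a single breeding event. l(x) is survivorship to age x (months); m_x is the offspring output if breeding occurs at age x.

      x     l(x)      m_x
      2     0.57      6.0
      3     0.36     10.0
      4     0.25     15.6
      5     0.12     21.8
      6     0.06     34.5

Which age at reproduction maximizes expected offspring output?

4

Expected offspring if breeding at age x = l(x) × m_x:
  age 2: 0.57 × 6.0 = 3.420
  age 3: 0.36 × 10.0 = 3.600
  age 4: 0.25 × 15.6 = 3.900
  age 5: 0.12 × 21.8 = 2.616
  age 6: 0.06 × 34.5 = 2.070
Maximum at age 4 (3.900).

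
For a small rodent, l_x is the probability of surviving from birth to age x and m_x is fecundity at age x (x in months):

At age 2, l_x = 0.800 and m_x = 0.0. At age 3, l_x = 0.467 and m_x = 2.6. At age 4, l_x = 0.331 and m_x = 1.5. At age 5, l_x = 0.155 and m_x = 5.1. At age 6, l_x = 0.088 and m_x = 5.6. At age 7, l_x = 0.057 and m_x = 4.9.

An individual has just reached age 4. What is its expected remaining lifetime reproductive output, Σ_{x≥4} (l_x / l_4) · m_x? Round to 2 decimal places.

6.22

l_4 = 0.331. Conditional survival from age 4 to x is l_x / l_4.
  x=4: (0.331/0.331) × 1.5 = 1.5000
  x=5: (0.155/0.331) × 5.1 = 2.3882
  x=6: (0.088/0.331) × 5.6 = 1.4888
  x=7: (0.057/0.331) × 4.9 = 0.8438
Sum = 1.5000 + 2.3882 + 1.4888 + 0.8438 = 6.2208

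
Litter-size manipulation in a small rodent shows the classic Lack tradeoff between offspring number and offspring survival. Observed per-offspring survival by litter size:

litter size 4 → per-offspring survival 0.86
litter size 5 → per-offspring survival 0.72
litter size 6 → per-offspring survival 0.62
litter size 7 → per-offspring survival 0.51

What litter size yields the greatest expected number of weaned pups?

6

Expected weaned pups = c × s(c):
  c=4: 4 × 0.86 = 3.440
  c=5: 5 × 0.72 = 3.600
  c=6: 6 × 0.62 = 3.720
  c=7: 7 × 0.51 = 3.570
Maximum at c = 6 (3.720 weaned pups).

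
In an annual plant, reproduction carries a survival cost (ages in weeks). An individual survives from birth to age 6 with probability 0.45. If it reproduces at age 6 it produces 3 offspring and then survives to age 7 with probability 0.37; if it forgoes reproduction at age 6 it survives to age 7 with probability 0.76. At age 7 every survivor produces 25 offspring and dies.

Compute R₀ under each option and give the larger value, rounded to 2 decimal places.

8.55

breed at age 6: R₀ = 0.45 × (3 + 0.37 × 25) = 0.45 × 12.2500 = 5.5125
delay to age 7: R₀ = 0.45 × (0.76 × 25) = 0.45 × 19.0000 = 8.5500
Higher: delay to age 7 (8.5500).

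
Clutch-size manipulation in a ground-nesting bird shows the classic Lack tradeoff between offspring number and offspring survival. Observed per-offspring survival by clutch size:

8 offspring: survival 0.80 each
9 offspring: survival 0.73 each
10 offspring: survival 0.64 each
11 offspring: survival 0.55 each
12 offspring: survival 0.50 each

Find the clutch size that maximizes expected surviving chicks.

9

Expected surviving chicks = c × s(c):
  c=8: 8 × 0.80 = 6.400
  c=9: 9 × 0.73 = 6.570
  c=10: 10 × 0.64 = 6.400
  c=11: 11 × 0.55 = 6.050
  c=12: 12 × 0.50 = 6.000
Maximum at c = 9 (6.570 surviving chicks).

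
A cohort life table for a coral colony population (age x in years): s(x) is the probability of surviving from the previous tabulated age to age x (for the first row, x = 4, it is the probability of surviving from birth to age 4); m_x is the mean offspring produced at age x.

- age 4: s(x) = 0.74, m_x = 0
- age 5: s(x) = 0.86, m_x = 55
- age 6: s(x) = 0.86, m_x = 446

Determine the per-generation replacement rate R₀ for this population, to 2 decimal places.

279.10

Survivorship from birth: l_x = s_4·s_5·…·s_x.
  l_4 = 0.74000
  l_5 = 0.63640
  l_6 = 0.54730
R₀ = Σ l_x m_x:
  age 4: 0.74000 × 0 = 0.0000
  age 5: 0.63640 × 55 = 35.0020
  age 6: 0.54730 × 446 = 244.0958
R₀ = 0.0000 + 35.0020 + 244.0958 = 279.0978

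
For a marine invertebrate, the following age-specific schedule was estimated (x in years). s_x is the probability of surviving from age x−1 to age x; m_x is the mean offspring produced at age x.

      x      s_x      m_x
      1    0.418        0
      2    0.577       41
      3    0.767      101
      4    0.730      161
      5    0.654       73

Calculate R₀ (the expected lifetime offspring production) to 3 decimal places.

Survivorship from birth: l_x = s_1·s_2·…·s_x.
  l_1 = 0.41800
  l_2 = 0.24119
  l_3 = 0.18499
  l_4 = 0.13504
  l_5 = 0.08832
R₀ = Σ l_x m_x:
  age 1: 0.41800 × 0 = 0.0000
  age 2: 0.24119 × 41 = 9.8888
  age 3: 0.18499 × 101 = 18.6840
  age 4: 0.13504 × 161 = 21.7414
  age 5: 0.08832 × 73 = 6.4474
R₀ = 0.0000 + 9.8888 + 18.6840 + 21.7414 + 6.4474 = 56.7616

56.762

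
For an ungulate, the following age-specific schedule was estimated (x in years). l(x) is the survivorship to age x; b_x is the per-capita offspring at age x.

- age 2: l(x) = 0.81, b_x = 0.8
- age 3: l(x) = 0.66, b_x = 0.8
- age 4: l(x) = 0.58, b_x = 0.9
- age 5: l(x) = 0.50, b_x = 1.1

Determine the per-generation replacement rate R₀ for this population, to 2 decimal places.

R₀ = Σ l(x) b_x:
  age 2: 0.81 × 0.8 = 0.6480
  age 3: 0.66 × 0.8 = 0.5280
  age 4: 0.58 × 0.9 = 0.5220
  age 5: 0.50 × 1.1 = 0.5500
R₀ = 0.6480 + 0.5280 + 0.5220 + 0.5500 = 2.2480

2.25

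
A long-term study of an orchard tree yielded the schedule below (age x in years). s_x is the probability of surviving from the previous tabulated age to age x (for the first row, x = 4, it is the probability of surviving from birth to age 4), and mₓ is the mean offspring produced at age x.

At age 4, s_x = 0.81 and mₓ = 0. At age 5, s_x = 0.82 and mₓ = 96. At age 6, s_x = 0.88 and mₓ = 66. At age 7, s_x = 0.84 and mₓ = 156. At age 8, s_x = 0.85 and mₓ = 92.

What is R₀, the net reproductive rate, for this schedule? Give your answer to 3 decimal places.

217.327

Survivorship from birth: l_x = s_4·s_5·…·s_x.
  l_4 = 0.81000
  l_5 = 0.66420
  l_6 = 0.58450
  l_7 = 0.49098
  l_8 = 0.41733
R₀ = Σ l_x mₓ:
  age 4: 0.81000 × 0 = 0.0000
  age 5: 0.66420 × 96 = 63.7632
  age 6: 0.58450 × 66 = 38.5770
  age 7: 0.49098 × 156 = 76.5929
  age 8: 0.41733 × 92 = 38.3944
R₀ = 0.0000 + 63.7632 + 38.5770 + 76.5929 + 38.3944 = 217.3274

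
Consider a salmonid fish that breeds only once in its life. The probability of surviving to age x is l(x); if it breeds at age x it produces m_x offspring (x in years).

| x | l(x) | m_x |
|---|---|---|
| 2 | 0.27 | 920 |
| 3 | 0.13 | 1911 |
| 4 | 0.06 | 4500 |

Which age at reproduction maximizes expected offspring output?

Expected offspring if breeding at age x = l(x) × m_x:
  age 2: 0.27 × 920 = 248.400
  age 3: 0.13 × 1911 = 248.430
  age 4: 0.06 × 4500 = 270.000
Maximum at age 4 (270.000).

4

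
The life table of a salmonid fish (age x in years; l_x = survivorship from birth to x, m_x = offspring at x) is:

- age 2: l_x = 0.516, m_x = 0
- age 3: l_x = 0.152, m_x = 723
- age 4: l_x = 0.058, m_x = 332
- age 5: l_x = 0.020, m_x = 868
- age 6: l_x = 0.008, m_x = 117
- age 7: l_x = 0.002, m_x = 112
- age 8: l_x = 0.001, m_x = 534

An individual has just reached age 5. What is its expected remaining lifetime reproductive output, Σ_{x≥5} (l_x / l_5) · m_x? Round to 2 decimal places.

952.70

l_5 = 0.020. Conditional survival from age 5 to x is l_x / l_5.
  x=5: (0.020/0.020) × 868 = 868.0000
  x=6: (0.008/0.020) × 117 = 46.8000
  x=7: (0.002/0.020) × 112 = 11.2000
  x=8: (0.001/0.020) × 534 = 26.7000
Sum = 868.0000 + 46.8000 + 11.2000 + 26.7000 = 952.7000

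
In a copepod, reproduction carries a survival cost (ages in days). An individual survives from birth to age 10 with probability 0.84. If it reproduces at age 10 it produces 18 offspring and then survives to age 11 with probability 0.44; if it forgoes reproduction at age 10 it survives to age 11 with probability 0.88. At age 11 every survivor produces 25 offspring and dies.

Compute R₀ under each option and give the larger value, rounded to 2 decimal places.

breed at age 10: R₀ = 0.84 × (18 + 0.44 × 25) = 0.84 × 29.0000 = 24.3600
delay to age 11: R₀ = 0.84 × (0.88 × 25) = 0.84 × 22.0000 = 18.4800
Higher: breed at age 10 (24.3600).

24.36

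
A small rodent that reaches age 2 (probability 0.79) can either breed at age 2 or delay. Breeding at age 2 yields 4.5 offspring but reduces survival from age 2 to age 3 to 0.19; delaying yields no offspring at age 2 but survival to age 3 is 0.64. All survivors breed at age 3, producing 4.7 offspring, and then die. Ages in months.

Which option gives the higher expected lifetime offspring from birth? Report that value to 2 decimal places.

4.26

breed at age 2: R₀ = 0.79 × (4.5 + 0.19 × 4.7) = 0.79 × 5.3930 = 4.2605
delay to age 3: R₀ = 0.79 × (0.64 × 4.7) = 0.79 × 3.0080 = 2.3763
Higher: breed at age 2 (4.2605).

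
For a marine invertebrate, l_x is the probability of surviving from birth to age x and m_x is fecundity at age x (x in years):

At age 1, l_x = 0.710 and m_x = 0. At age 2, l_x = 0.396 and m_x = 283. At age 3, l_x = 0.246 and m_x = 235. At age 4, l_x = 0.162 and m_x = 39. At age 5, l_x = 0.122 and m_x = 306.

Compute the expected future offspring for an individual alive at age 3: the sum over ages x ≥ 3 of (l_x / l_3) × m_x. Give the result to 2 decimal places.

412.44

l_3 = 0.246. Conditional survival from age 3 to x is l_x / l_3.
  x=3: (0.246/0.246) × 235 = 235.0000
  x=4: (0.162/0.246) × 39 = 25.6829
  x=5: (0.122/0.246) × 306 = 151.7561
Sum = 235.0000 + 25.6829 + 151.7561 = 412.4390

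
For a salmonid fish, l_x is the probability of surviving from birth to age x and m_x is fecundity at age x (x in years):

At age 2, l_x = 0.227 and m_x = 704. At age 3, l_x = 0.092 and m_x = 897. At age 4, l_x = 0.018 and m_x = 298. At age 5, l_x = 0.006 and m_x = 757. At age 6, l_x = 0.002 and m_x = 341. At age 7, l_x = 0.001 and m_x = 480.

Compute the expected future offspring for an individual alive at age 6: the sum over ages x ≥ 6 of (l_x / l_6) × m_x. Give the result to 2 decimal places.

581.00

l_6 = 0.002. Conditional survival from age 6 to x is l_x / l_6.
  x=6: (0.002/0.002) × 341 = 341.0000
  x=7: (0.001/0.002) × 480 = 240.0000
Sum = 341.0000 + 240.0000 = 581.0000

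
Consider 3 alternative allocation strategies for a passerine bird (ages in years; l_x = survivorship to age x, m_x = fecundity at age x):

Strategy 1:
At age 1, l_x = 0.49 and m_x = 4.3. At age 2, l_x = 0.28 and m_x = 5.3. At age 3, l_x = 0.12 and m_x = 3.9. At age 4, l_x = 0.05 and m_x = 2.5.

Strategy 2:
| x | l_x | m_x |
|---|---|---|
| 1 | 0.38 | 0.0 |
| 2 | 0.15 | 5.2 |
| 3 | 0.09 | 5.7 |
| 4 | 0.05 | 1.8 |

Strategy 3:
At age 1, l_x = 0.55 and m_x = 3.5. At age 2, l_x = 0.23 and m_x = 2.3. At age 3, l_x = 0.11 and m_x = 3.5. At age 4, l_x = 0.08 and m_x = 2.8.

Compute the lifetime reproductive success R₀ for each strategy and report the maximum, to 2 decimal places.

4.18

Strategy 1: R₀ = 0.49×4.3 + 0.28×5.3 + 0.12×3.9 + 0.05×2.5 = 4.1840
Strategy 2: R₀ = 0.38×0.0 + 0.15×5.2 + 0.09×5.7 + 0.05×1.8 = 1.3830
Strategy 3: R₀ = 0.55×3.5 + 0.23×2.3 + 0.11×3.5 + 0.08×2.8 = 3.0630
Highest R₀: strategy 1 with 4.1840.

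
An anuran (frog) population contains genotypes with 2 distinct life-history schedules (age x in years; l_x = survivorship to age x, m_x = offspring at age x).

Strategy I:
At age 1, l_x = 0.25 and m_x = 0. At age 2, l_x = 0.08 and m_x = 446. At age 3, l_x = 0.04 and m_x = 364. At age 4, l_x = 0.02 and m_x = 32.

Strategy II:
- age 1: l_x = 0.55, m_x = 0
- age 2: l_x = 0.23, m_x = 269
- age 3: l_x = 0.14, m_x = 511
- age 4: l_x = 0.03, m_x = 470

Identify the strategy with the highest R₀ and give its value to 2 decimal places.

Strategy I: R₀ = 0.25×0 + 0.08×446 + 0.04×364 + 0.02×32 = 50.8800
Strategy II: R₀ = 0.55×0 + 0.23×269 + 0.14×511 + 0.03×470 = 147.5100
Highest R₀: strategy II with 147.5100.

147.51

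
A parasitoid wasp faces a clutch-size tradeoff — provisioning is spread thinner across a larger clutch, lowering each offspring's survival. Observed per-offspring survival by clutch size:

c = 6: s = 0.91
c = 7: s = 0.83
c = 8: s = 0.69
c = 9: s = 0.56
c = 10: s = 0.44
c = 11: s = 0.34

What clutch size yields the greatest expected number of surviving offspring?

7

Expected surviving offspring = c × s(c):
  c=6: 6 × 0.91 = 5.460
  c=7: 7 × 0.83 = 5.810
  c=8: 8 × 0.69 = 5.520
  c=9: 9 × 0.56 = 5.040
  c=10: 10 × 0.44 = 4.400
  c=11: 11 × 0.34 = 3.740
Maximum at c = 7 (5.810 surviving offspring).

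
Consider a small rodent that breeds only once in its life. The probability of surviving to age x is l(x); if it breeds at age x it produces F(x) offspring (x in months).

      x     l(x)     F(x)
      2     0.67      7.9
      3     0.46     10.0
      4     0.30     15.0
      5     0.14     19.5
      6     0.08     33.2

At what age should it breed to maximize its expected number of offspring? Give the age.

2

Expected offspring if breeding at age x = l(x) × F(x):
  age 2: 0.67 × 7.9 = 5.293
  age 3: 0.46 × 10.0 = 4.600
  age 4: 0.30 × 15.0 = 4.500
  age 5: 0.14 × 19.5 = 2.730
  age 6: 0.08 × 33.2 = 2.656
Maximum at age 2 (5.293).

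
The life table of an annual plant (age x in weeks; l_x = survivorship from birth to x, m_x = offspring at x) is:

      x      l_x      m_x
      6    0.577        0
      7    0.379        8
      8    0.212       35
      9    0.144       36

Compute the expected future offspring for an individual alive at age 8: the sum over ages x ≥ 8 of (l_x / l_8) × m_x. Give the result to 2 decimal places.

59.45

l_8 = 0.212. Conditional survival from age 8 to x is l_x / l_8.
  x=8: (0.212/0.212) × 35 = 35.0000
  x=9: (0.144/0.212) × 36 = 24.4528
Sum = 35.0000 + 24.4528 = 59.4528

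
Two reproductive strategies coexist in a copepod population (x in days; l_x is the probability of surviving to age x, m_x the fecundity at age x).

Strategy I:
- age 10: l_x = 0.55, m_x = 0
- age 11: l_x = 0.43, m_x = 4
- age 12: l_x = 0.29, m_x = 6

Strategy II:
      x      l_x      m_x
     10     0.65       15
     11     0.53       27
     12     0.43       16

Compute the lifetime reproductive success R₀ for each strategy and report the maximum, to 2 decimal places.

Strategy I: R₀ = 0.55×0 + 0.43×4 + 0.29×6 = 3.4600
Strategy II: R₀ = 0.65×15 + 0.53×27 + 0.43×16 = 30.9400
Highest R₀: strategy II with 30.9400.

30.94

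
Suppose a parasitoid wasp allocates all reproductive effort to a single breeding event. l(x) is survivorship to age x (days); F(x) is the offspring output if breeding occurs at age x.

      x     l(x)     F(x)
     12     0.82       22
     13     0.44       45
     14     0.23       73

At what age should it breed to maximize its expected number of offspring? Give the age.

13

Expected offspring if breeding at age x = l(x) × F(x):
  age 12: 0.82 × 22 = 18.040
  age 13: 0.44 × 45 = 19.800
  age 14: 0.23 × 73 = 16.790
Maximum at age 13 (19.800).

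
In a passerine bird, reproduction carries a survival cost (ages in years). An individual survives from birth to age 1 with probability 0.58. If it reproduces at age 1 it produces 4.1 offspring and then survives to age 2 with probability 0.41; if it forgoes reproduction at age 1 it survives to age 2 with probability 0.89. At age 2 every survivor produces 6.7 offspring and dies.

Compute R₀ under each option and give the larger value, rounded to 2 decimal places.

breed at age 1: R₀ = 0.58 × (4.1 + 0.41 × 6.7) = 0.58 × 6.8470 = 3.9713
delay to age 2: R₀ = 0.58 × (0.89 × 6.7) = 0.58 × 5.9630 = 3.4585
Higher: breed at age 1 (3.9713).

3.97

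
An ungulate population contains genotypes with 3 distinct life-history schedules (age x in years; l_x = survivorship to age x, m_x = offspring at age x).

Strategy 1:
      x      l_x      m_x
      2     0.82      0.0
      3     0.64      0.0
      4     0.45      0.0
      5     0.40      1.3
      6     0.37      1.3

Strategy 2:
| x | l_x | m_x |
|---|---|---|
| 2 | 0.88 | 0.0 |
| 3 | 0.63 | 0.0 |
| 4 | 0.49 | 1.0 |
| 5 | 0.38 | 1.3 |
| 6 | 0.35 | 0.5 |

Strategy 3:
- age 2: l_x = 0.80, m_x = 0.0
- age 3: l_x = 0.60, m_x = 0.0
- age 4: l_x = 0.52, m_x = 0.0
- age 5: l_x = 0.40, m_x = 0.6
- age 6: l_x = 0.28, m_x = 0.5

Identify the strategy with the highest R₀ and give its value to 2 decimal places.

Strategy 1: R₀ = 0.82×0.0 + 0.64×0.0 + 0.45×0.0 + 0.40×1.3 + 0.37×1.3 = 1.0010
Strategy 2: R₀ = 0.88×0.0 + 0.63×0.0 + 0.49×1.0 + 0.38×1.3 + 0.35×0.5 = 1.1590
Strategy 3: R₀ = 0.80×0.0 + 0.60×0.0 + 0.52×0.0 + 0.40×0.6 + 0.28×0.5 = 0.3800
Highest R₀: strategy 2 with 1.1590.

1.16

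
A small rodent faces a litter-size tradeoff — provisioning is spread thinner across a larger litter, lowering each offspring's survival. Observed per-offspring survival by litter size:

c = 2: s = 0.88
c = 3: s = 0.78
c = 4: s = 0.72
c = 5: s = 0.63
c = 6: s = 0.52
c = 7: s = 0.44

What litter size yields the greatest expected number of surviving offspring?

5

Expected surviving offspring = c × s(c):
  c=2: 2 × 0.88 = 1.760
  c=3: 3 × 0.78 = 2.340
  c=4: 4 × 0.72 = 2.880
  c=5: 5 × 0.63 = 3.150
  c=6: 6 × 0.52 = 3.120
  c=7: 7 × 0.44 = 3.080
Maximum at c = 5 (3.150 surviving offspring).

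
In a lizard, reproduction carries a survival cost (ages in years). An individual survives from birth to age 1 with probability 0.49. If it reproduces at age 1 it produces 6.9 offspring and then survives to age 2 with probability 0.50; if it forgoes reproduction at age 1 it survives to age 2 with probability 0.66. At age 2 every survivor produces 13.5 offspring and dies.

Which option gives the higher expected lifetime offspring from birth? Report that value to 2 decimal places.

breed at age 1: R₀ = 0.49 × (6.9 + 0.50 × 13.5) = 0.49 × 13.6500 = 6.6885
delay to age 2: R₀ = 0.49 × (0.66 × 13.5) = 0.49 × 8.9100 = 4.3659
Higher: breed at age 1 (6.6885).

6.69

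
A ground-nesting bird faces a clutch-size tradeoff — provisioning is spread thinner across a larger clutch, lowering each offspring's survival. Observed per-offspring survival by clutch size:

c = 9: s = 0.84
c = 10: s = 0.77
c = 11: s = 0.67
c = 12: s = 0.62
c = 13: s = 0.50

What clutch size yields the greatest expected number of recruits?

10

Expected recruits = c × s(c):
  c=9: 9 × 0.84 = 7.560
  c=10: 10 × 0.77 = 7.700
  c=11: 11 × 0.67 = 7.370
  c=12: 12 × 0.62 = 7.440
  c=13: 13 × 0.50 = 6.500
Maximum at c = 10 (7.700 recruits).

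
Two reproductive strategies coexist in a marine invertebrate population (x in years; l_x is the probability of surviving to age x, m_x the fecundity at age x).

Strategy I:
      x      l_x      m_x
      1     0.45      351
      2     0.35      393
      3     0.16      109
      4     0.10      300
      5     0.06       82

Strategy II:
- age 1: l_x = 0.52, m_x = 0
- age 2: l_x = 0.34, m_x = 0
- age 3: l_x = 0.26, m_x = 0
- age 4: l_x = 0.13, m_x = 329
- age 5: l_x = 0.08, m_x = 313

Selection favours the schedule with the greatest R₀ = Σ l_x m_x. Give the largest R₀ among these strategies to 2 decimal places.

347.86

Strategy I: R₀ = 0.45×351 + 0.35×393 + 0.16×109 + 0.10×300 + 0.06×82 = 347.8600
Strategy II: R₀ = 0.52×0 + 0.34×0 + 0.26×0 + 0.13×329 + 0.08×313 = 67.8100
Highest R₀: strategy I with 347.8600.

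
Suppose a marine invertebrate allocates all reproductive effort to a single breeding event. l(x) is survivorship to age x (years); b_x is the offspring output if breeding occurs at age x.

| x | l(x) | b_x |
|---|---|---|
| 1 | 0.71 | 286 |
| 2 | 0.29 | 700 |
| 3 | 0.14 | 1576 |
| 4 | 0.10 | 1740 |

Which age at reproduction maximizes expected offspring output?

Expected offspring if breeding at age x = l(x) × b_x:
  age 1: 0.71 × 286 = 203.060
  age 2: 0.29 × 700 = 203.000
  age 3: 0.14 × 1576 = 220.640
  age 4: 0.10 × 1740 = 174.000
Maximum at age 3 (220.640).

3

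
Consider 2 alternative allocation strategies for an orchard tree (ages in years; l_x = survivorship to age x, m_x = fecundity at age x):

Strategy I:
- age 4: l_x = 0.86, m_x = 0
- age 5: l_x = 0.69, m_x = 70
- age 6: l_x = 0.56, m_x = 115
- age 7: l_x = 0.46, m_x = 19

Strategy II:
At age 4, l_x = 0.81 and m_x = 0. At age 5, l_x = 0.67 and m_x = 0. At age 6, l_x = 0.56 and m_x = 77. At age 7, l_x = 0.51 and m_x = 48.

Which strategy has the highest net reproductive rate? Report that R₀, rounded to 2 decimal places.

121.44

Strategy I: R₀ = 0.86×0 + 0.69×70 + 0.56×115 + 0.46×19 = 121.4400
Strategy II: R₀ = 0.81×0 + 0.67×0 + 0.56×77 + 0.51×48 = 67.6000
Highest R₀: strategy I with 121.4400.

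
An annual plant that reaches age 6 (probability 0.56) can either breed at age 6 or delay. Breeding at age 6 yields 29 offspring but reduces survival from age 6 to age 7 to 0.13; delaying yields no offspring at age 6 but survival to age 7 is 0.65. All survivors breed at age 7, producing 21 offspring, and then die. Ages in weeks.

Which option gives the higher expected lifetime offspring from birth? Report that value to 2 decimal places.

breed at age 6: R₀ = 0.56 × (29 + 0.13 × 21) = 0.56 × 31.7300 = 17.7688
delay to age 7: R₀ = 0.56 × (0.65 × 21) = 0.56 × 13.6500 = 7.6440
Higher: breed at age 6 (17.7688).

17.77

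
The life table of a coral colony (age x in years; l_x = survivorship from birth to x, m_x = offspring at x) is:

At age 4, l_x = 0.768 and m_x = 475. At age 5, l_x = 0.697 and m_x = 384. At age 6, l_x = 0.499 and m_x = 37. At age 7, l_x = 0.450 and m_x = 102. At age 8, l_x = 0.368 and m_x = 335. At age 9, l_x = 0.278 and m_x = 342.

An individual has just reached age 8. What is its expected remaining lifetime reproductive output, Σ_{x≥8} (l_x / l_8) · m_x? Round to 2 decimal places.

593.36

l_8 = 0.368. Conditional survival from age 8 to x is l_x / l_8.
  x=8: (0.368/0.368) × 335 = 335.0000
  x=9: (0.278/0.368) × 342 = 258.3587
Sum = 335.0000 + 258.3587 = 593.3587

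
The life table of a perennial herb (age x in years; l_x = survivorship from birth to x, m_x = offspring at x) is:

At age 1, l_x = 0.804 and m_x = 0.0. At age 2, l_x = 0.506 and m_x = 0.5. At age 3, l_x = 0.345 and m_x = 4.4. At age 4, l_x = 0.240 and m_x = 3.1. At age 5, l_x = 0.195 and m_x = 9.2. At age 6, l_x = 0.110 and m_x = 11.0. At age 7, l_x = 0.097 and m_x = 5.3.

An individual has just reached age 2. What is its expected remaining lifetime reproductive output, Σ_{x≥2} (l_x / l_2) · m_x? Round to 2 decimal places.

l_2 = 0.506. Conditional survival from age 2 to x is l_x / l_2.
  x=2: (0.506/0.506) × 0.5 = 0.5000
  x=3: (0.345/0.506) × 4.4 = 3.0000
  x=4: (0.240/0.506) × 3.1 = 1.4704
  x=5: (0.195/0.506) × 9.2 = 3.5455
  x=6: (0.110/0.506) × 11.0 = 2.3913
  x=7: (0.097/0.506) × 5.3 = 1.0160
Sum = 0.5000 + 3.0000 + 1.4704 + 3.5455 + 2.3913 + 1.0160 = 11.9231

11.92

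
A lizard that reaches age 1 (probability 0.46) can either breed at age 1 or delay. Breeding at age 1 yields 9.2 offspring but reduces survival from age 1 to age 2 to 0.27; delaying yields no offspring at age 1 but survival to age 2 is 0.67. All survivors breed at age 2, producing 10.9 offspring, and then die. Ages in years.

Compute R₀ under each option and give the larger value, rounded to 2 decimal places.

breed at age 1: R₀ = 0.46 × (9.2 + 0.27 × 10.9) = 0.46 × 12.1430 = 5.5858
delay to age 2: R₀ = 0.46 × (0.67 × 10.9) = 0.46 × 7.3030 = 3.3594
Higher: breed at age 1 (5.5858).

5.59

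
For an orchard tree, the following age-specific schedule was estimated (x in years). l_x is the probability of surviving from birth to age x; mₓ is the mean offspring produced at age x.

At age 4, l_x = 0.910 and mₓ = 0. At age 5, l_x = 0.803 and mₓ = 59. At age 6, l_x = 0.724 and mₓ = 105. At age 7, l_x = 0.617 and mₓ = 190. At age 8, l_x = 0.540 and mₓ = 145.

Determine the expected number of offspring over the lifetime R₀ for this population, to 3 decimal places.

318.927

R₀ = Σ l_x mₓ:
  age 4: 0.910 × 0 = 0.0000
  age 5: 0.803 × 59 = 47.3770
  age 6: 0.724 × 105 = 76.0200
  age 7: 0.617 × 190 = 117.2300
  age 8: 0.540 × 145 = 78.3000
R₀ = 0.0000 + 47.3770 + 76.0200 + 117.2300 + 78.3000 = 318.9270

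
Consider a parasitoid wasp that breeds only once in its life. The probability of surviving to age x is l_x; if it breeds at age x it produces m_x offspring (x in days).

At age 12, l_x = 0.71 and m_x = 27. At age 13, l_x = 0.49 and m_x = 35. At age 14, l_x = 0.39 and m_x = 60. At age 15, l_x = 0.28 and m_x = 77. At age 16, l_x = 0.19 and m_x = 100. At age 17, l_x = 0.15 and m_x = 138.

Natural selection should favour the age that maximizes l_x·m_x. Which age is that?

14

Expected offspring if breeding at age x = l_x × m_x:
  age 12: 0.71 × 27 = 19.170
  age 13: 0.49 × 35 = 17.150
  age 14: 0.39 × 60 = 23.400
  age 15: 0.28 × 77 = 21.560
  age 16: 0.19 × 100 = 19.000
  age 17: 0.15 × 138 = 20.700
Maximum at age 14 (23.400).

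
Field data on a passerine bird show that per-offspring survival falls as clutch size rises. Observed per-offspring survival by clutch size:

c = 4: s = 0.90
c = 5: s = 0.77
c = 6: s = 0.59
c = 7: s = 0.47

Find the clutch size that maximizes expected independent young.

Expected independent young = c × s(c):
  c=4: 4 × 0.90 = 3.600
  c=5: 5 × 0.77 = 3.850
  c=6: 6 × 0.59 = 3.540
  c=7: 7 × 0.47 = 3.290
Maximum at c = 5 (3.850 independent young).

5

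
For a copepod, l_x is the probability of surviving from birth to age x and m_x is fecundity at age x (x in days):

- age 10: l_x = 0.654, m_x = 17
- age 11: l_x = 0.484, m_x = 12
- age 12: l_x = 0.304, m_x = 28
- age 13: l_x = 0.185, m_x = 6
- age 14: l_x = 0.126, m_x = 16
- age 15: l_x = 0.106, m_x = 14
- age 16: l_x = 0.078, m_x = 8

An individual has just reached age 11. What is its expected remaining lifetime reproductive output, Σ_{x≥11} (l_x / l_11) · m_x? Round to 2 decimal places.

l_11 = 0.484. Conditional survival from age 11 to x is l_x / l_11.
  x=11: (0.484/0.484) × 12 = 12.0000
  x=12: (0.304/0.484) × 28 = 17.5868
  x=13: (0.185/0.484) × 6 = 2.2934
  x=14: (0.126/0.484) × 16 = 4.1653
  x=15: (0.106/0.484) × 14 = 3.0661
  x=16: (0.078/0.484) × 8 = 1.2893
Sum = 12.0000 + 17.5868 + 2.2934 + 4.1653 + 3.0661 + 1.2893 = 40.4008

40.40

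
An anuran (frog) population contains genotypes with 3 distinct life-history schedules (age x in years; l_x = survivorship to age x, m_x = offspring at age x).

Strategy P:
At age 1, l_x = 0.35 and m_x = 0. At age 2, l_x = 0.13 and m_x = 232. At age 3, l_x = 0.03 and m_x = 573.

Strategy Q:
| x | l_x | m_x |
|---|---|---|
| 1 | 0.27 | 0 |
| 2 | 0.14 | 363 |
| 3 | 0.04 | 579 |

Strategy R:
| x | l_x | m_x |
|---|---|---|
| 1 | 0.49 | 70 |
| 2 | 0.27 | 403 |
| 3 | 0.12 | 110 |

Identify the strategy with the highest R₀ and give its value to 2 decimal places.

156.31

Strategy P: R₀ = 0.35×0 + 0.13×232 + 0.03×573 = 47.3500
Strategy Q: R₀ = 0.27×0 + 0.14×363 + 0.04×579 = 73.9800
Strategy R: R₀ = 0.49×70 + 0.27×403 + 0.12×110 = 156.3100
Highest R₀: strategy R with 156.3100.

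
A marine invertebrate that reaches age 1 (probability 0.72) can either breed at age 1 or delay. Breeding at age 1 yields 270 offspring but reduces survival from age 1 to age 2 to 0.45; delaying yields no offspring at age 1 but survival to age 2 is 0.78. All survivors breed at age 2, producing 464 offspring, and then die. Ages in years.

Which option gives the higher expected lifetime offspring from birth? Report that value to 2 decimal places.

344.74

breed at age 1: R₀ = 0.72 × (270 + 0.45 × 464) = 0.72 × 478.8000 = 344.7360
delay to age 2: R₀ = 0.72 × (0.78 × 464) = 0.72 × 361.9200 = 260.5824
Higher: breed at age 1 (344.7360).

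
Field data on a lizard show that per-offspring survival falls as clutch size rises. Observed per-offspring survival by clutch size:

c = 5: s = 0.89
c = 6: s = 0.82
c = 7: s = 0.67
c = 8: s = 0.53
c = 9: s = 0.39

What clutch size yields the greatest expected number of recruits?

6

Expected recruits = c × s(c):
  c=5: 5 × 0.89 = 4.450
  c=6: 6 × 0.82 = 4.920
  c=7: 7 × 0.67 = 4.690
  c=8: 8 × 0.53 = 4.240
  c=9: 9 × 0.39 = 3.510
Maximum at c = 6 (4.920 recruits).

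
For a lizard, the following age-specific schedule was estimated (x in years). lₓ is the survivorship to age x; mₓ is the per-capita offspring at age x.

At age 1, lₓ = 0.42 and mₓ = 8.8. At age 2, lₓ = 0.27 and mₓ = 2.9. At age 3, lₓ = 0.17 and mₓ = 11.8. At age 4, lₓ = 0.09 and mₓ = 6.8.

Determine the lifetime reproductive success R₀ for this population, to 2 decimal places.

R₀ = Σ lₓ mₓ:
  age 1: 0.42 × 8.8 = 3.6960
  age 2: 0.27 × 2.9 = 0.7830
  age 3: 0.17 × 11.8 = 2.0060
  age 4: 0.09 × 6.8 = 0.6120
R₀ = 3.6960 + 0.7830 + 2.0060 + 0.6120 = 7.0970

7.10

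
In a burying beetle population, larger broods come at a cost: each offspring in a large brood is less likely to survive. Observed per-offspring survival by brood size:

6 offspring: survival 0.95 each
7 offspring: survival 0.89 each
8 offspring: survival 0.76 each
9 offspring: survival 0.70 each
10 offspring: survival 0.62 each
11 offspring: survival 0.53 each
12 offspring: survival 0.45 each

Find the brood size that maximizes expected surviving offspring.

Expected surviving offspring = c × s(c):
  c=6: 6 × 0.95 = 5.700
  c=7: 7 × 0.89 = 6.230
  c=8: 8 × 0.76 = 6.080
  c=9: 9 × 0.70 = 6.300
  c=10: 10 × 0.62 = 6.200
  c=11: 11 × 0.53 = 5.830
  c=12: 12 × 0.45 = 5.400
Maximum at c = 9 (6.300 surviving offspring).

9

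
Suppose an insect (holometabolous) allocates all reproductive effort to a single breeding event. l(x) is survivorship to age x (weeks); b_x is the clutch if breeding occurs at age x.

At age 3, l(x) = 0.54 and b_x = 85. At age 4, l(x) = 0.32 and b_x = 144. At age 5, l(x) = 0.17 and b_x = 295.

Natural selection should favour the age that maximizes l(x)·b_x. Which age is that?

Expected offspring if breeding at age x = l(x) × b_x:
  age 3: 0.54 × 85 = 45.900
  age 4: 0.32 × 144 = 46.080
  age 5: 0.17 × 295 = 50.150
Maximum at age 5 (50.150).

5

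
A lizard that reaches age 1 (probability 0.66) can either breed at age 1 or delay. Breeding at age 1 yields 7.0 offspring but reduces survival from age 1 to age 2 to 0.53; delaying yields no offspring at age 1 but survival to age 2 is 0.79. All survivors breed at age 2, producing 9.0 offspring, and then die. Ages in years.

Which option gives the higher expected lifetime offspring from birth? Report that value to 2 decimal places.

7.77

breed at age 1: R₀ = 0.66 × (7.0 + 0.53 × 9.0) = 0.66 × 11.7700 = 7.7682
delay to age 2: R₀ = 0.66 × (0.79 × 9.0) = 0.66 × 7.1100 = 4.6926
Higher: breed at age 1 (7.7682).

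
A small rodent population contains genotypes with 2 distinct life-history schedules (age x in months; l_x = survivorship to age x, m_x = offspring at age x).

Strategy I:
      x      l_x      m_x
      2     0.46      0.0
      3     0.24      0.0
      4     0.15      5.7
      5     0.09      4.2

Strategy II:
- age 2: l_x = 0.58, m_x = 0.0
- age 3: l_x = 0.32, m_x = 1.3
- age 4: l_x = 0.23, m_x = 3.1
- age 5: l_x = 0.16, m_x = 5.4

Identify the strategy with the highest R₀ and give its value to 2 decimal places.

1.99

Strategy I: R₀ = 0.46×0.0 + 0.24×0.0 + 0.15×5.7 + 0.09×4.2 = 1.2330
Strategy II: R₀ = 0.58×0.0 + 0.32×1.3 + 0.23×3.1 + 0.16×5.4 = 1.9930
Highest R₀: strategy II with 1.9930.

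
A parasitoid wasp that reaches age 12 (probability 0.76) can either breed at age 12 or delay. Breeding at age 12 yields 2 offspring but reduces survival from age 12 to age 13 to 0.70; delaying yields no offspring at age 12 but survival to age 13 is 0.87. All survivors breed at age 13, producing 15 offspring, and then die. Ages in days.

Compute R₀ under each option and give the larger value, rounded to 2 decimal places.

breed at age 12: R₀ = 0.76 × (2 + 0.70 × 15) = 0.76 × 12.5000 = 9.5000
delay to age 13: R₀ = 0.76 × (0.87 × 15) = 0.76 × 13.0500 = 9.9180
Higher: delay to age 13 (9.9180).

9.92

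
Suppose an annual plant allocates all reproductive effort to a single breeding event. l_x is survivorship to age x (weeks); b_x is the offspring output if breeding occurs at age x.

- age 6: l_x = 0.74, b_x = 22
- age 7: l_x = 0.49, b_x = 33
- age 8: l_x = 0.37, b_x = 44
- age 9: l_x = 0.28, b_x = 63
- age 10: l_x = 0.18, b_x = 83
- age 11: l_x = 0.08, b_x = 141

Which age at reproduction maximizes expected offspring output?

9

Expected offspring if breeding at age x = l_x × b_x:
  age 6: 0.74 × 22 = 16.280
  age 7: 0.49 × 33 = 16.170
  age 8: 0.37 × 44 = 16.280
  age 9: 0.28 × 63 = 17.640
  age 10: 0.18 × 83 = 14.940
  age 11: 0.08 × 141 = 11.280
Maximum at age 9 (17.640).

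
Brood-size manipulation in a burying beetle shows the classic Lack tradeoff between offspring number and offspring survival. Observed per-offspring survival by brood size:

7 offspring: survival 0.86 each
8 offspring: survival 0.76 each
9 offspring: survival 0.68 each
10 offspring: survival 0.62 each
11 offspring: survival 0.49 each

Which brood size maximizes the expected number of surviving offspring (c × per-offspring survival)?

10

Expected surviving offspring = c × s(c):
  c=7: 7 × 0.86 = 6.020
  c=8: 8 × 0.76 = 6.080
  c=9: 9 × 0.68 = 6.120
  c=10: 10 × 0.62 = 6.200
  c=11: 11 × 0.49 = 5.390
Maximum at c = 10 (6.200 surviving offspring).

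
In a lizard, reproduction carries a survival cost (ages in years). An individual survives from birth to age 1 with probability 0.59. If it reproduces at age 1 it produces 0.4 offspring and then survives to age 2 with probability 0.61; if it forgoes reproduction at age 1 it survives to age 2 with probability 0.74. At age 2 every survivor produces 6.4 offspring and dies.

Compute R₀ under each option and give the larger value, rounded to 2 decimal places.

2.79

breed at age 1: R₀ = 0.59 × (0.4 + 0.61 × 6.4) = 0.59 × 4.3040 = 2.5394
delay to age 2: R₀ = 0.59 × (0.74 × 6.4) = 0.59 × 4.7360 = 2.7942
Higher: delay to age 2 (2.7942).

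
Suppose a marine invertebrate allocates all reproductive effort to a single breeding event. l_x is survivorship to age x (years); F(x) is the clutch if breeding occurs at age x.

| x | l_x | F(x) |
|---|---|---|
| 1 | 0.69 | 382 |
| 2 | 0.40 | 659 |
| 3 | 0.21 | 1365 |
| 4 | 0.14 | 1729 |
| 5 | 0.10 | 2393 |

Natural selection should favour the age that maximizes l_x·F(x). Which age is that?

Expected offspring if breeding at age x = l_x × F(x):
  age 1: 0.69 × 382 = 263.580
  age 2: 0.40 × 659 = 263.600
  age 3: 0.21 × 1365 = 286.650
  age 4: 0.14 × 1729 = 242.060
  age 5: 0.10 × 2393 = 239.300
Maximum at age 3 (286.650).

3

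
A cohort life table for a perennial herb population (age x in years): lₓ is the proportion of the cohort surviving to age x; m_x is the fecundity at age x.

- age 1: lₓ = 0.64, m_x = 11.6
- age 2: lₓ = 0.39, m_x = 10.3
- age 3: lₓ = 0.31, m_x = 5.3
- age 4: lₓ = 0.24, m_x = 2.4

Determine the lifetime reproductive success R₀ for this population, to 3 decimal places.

13.660

R₀ = Σ lₓ m_x:
  age 1: 0.64 × 11.6 = 7.4240
  age 2: 0.39 × 10.3 = 4.0170
  age 3: 0.31 × 5.3 = 1.6430
  age 4: 0.24 × 2.4 = 0.5760
R₀ = 7.4240 + 4.0170 + 1.6430 + 0.5760 = 13.6600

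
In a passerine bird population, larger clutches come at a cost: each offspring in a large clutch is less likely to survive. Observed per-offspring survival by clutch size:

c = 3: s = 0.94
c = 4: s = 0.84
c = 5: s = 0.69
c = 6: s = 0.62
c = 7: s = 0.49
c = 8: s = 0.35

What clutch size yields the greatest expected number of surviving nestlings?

Expected surviving nestlings = c × s(c):
  c=3: 3 × 0.94 = 2.820
  c=4: 4 × 0.84 = 3.360
  c=5: 5 × 0.69 = 3.450
  c=6: 6 × 0.62 = 3.720
  c=7: 7 × 0.49 = 3.430
  c=8: 8 × 0.35 = 2.800
Maximum at c = 6 (3.720 surviving nestlings).

6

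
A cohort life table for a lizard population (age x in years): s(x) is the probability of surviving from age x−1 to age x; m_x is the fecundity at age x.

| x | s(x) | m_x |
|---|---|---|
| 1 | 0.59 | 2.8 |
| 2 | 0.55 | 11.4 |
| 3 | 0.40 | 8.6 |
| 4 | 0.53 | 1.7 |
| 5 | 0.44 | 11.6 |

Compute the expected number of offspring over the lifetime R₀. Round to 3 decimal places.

6.936

Survivorship from birth: l_x = s_1·s_2·…·s_x.
  l_1 = 0.59000
  l_2 = 0.32450
  l_3 = 0.12980
  l_4 = 0.06879
  l_5 = 0.03027
R₀ = Σ l_x m_x:
  age 1: 0.59000 × 2.8 = 1.6520
  age 2: 0.32450 × 11.4 = 3.6993
  age 3: 0.12980 × 8.6 = 1.1163
  age 4: 0.06879 × 1.7 = 0.1169
  age 5: 0.03027 × 11.6 = 0.3511
R₀ = 1.6520 + 3.6993 + 1.1163 + 0.1169 + 0.3511 = 6.9357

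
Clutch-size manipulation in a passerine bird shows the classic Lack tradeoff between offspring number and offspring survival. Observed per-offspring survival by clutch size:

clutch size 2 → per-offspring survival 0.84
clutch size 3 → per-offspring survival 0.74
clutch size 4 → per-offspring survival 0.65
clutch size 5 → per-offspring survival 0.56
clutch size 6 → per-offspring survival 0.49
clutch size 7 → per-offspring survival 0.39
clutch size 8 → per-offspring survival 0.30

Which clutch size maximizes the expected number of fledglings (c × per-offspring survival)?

Expected fledglings = c × s(c):
  c=2: 2 × 0.84 = 1.680
  c=3: 3 × 0.74 = 2.220
  c=4: 4 × 0.65 = 2.600
  c=5: 5 × 0.56 = 2.800
  c=6: 6 × 0.49 = 2.940
  c=7: 7 × 0.39 = 2.730
  c=8: 8 × 0.30 = 2.400
Maximum at c = 6 (2.940 fledglings).

6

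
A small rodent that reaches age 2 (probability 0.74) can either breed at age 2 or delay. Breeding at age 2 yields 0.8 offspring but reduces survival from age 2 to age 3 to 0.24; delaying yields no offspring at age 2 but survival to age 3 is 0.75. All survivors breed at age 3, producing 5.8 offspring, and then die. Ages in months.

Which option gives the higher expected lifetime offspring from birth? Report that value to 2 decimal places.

breed at age 2: R₀ = 0.74 × (0.8 + 0.24 × 5.8) = 0.74 × 2.1920 = 1.6221
delay to age 3: R₀ = 0.74 × (0.75 × 5.8) = 0.74 × 4.3500 = 3.2190
Higher: delay to age 3 (3.2190).

3.22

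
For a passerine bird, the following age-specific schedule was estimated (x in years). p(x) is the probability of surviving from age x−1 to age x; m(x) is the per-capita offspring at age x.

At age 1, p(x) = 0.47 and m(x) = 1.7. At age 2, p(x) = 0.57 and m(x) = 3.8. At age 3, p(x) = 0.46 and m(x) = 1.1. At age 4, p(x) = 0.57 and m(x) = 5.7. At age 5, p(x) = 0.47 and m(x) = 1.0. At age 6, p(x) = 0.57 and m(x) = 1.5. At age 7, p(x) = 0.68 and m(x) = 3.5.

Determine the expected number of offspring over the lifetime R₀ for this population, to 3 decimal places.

Survivorship from birth: l_x = p_1·p_2·…·p_x.
  l_1 = 0.47000
  l_2 = 0.26790
  l_3 = 0.12323
  l_4 = 0.07024
  l_5 = 0.03301
  l_6 = 0.01882
  l_7 = 0.01280
R₀ = Σ l_x m(x):
  age 1: 0.47000 × 1.7 = 0.7990
  age 2: 0.26790 × 3.8 = 1.0180
  age 3: 0.12323 × 1.1 = 0.1356
  age 4: 0.07024 × 5.7 = 0.4004
  age 5: 0.03301 × 1.0 = 0.0330
  age 6: 0.01882 × 1.5 = 0.0282
  age 7: 0.01280 × 3.5 = 0.0448
R₀ = 0.7990 + 1.0180 + 0.1356 + 0.4004 + 0.0330 + 0.0282 + 0.0448 = 2.4590

2.459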